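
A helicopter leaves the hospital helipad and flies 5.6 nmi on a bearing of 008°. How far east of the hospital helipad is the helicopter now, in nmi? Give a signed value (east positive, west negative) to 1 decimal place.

0.8 nmi

Leg 1 (008°, 5.6 nmi): east 5.6 sin 8° = 0.78, north 5.6 cos 8° = 5.55
Net east component: 0.78 nmi.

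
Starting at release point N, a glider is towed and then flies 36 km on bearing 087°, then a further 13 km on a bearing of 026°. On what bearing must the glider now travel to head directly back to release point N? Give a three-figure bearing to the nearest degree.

252°

Leg 1 (087°, 36 km): east 36 sin 87° = 35.95, north 36 cos 87° = 1.88
Leg 2 (026°, 13 km): east 13 sin 26° = 5.70, north 13 cos 26° = 11.68
Net displacement: 41.65 east, 13.57 north. Direction back to start is (-41.65, -13.57): bearing = atan2(-41.65, -13.57) mod 360° = 251.96° ≈ 252°.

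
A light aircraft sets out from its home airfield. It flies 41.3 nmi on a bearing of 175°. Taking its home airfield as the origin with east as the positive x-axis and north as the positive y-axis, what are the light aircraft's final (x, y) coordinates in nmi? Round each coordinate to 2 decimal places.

Leg 1 (175°, 41.3 nmi): east 41.3 sin 175° = 3.60, north 41.3 cos 175° = -41.14
Summing: 3.60 nmi east, -41.14 nmi north → (3.60, -41.14).

(3.60, -41.14)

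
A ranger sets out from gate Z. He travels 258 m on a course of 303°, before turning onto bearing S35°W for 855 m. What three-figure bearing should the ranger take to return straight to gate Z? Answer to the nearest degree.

Leg 1 (303°, 258 m): east 258 sin 303° = -216.38, north 258 cos 303° = 140.52
Leg 2 (S35°W, 855 m): east 855 sin 215° = -490.41, north 855 cos 215° = -700.37
Net displacement: -706.78 east, -559.86 north. Direction back to start is (706.78, 559.86): bearing = atan2(706.78, 559.86) mod 360° = 51.62° ≈ 052°.

052°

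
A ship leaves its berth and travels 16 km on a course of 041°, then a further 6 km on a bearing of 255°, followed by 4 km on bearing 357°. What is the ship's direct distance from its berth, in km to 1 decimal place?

Leg 1 (041°, 16 km): east 16 sin 41° = 10.50, north 16 cos 41° = 12.08
Leg 2 (255°, 6 km): east 6 sin 255° = -5.80, north 6 cos 255° = -1.55
Leg 3 (357°, 4 km): east 4 sin 357° = -0.21, north 4 cos 357° = 3.99
Net: 4.49 east, 14.52 north. Distance = √((4.49)² + (14.52)²) = 15.196 km.

15.2 km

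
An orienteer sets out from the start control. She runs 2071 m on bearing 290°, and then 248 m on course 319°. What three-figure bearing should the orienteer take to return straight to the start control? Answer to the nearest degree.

113°

Leg 1 (290°, 2071 m): east 2071 sin 290° = -1946.10, north 2071 cos 290° = 708.32
Leg 2 (319°, 248 m): east 248 sin 319° = -162.70, north 248 cos 319° = 187.17
Net displacement: -2108.81 east, 895.49 north. Direction back to start is (2108.81, -895.49): bearing = atan2(2108.81, -895.49) mod 360° = 113.01° ≈ 113°.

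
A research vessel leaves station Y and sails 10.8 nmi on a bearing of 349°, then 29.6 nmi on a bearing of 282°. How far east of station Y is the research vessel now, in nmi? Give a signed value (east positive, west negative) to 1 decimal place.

Leg 1 (349°, 10.8 nmi): east 10.8 sin 349° = -2.06, north 10.8 cos 349° = 10.60
Leg 2 (282°, 29.6 nmi): east 29.6 sin 282° = -28.95, north 29.6 cos 282° = 6.15
Net east component: -31.01 nmi.

-31.0 nmi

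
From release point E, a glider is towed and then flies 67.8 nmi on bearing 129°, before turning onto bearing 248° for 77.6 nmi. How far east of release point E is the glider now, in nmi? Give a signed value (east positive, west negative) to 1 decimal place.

Leg 1 (129°, 67.8 nmi): east 67.8 sin 129° = 52.69, north 67.8 cos 129° = -42.67
Leg 2 (248°, 77.6 nmi): east 77.6 sin 248° = -71.95, north 77.6 cos 248° = -29.07
Net east component: -19.26 nmi.

-19.3 nmi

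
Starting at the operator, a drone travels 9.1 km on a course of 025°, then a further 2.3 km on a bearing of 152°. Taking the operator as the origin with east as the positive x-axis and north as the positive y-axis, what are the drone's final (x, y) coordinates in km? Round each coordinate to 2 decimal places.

Leg 1 (025°, 9.1 km): east 9.1 sin 25° = 3.85, north 9.1 cos 25° = 8.25
Leg 2 (152°, 2.3 km): east 2.3 sin 152° = 1.08, north 2.3 cos 152° = -2.03
Summing: 4.93 km east, 6.22 km north → (4.93, 6.22).

(4.93, 6.22)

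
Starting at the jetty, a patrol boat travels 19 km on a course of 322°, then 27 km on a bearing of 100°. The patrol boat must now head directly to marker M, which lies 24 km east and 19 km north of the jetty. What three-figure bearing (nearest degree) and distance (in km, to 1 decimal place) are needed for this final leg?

Leg 1 (322°, 19 km): east 19 sin 322° = -11.70, north 19 cos 322° = 14.97
Leg 2 (100°, 27 km): east 27 sin 100° = 26.59, north 27 cos 100° = -4.69
Current position: (14.89, 10.28). Target: (24, 19). Remaining: Δeast = 9.11, Δnorth = 8.72.
Bearing = atan2(9.11, 8.72) mod 360° = 46.26°; distance = √((9.11)² + (8.72)²) = 12.607 km.

046°, 12.6 km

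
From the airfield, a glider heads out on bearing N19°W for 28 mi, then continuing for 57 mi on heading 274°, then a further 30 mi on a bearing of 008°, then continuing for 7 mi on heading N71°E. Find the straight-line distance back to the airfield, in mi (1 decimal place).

Leg 1 (N19°W, 28 mi): east 28 sin 341° = -9.12, north 28 cos 341° = 26.47
Leg 2 (274°, 57 mi): east 57 sin 274° = -56.86, north 57 cos 274° = 3.98
Leg 3 (008°, 30 mi): east 30 sin 8° = 4.18, north 30 cos 8° = 29.71
Leg 4 (N71°E, 7 mi): east 7 sin 71° = 6.62, north 7 cos 71° = 2.28
Net: -55.18 east, 62.44 north. Distance = √((-55.18)² + (62.44)²) = 83.329 mi.

83.3 mi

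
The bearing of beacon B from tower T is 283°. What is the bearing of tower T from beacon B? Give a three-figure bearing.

103°

Back-bearing = 283° − 180° = 103°.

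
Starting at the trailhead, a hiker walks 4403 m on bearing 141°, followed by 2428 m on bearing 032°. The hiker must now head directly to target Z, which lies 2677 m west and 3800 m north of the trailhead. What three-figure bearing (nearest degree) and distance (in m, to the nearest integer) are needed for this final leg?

307°, 8486 m

Leg 1 (141°, 4403 m): east 4403 sin 141° = 2770.90, north 4403 cos 141° = -3421.77
Leg 2 (032°, 2428 m): east 2428 sin 32° = 1286.64, north 2428 cos 32° = 2059.06
Current position: (4057.54, -1362.71). Target: (-2677, 3800). Remaining: Δeast = -6734.54, Δnorth = 5162.71.
Bearing = atan2(-6734.54, 5162.71) mod 360° = 307.47°; distance = √((-6734.54)² + (5162.71)²) = 8485.732 m.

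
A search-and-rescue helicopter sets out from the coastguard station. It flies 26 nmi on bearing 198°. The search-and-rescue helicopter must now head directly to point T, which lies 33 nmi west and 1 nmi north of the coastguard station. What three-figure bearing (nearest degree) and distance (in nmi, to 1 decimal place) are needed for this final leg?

Leg 1 (198°, 26 nmi): east 26 sin 198° = -8.03, north 26 cos 198° = -24.73
Current position: (-8.03, -24.73). Target: (-33, 1). Remaining: Δeast = -24.97, Δnorth = 25.73.
Bearing = atan2(-24.97, 25.73) mod 360° = 315.86°; distance = √((-24.97)² + (25.73)²) = 35.849 nmi.

316°, 35.8 nmi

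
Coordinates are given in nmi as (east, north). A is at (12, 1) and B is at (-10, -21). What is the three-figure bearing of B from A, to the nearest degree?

225°

Δeast = -10 − 12 = -22.00; Δnorth = -21 − 1 = -22.00.
Bearing = atan2(Δeast, Δnorth) mod 360° = 225.00° ≈ 225°.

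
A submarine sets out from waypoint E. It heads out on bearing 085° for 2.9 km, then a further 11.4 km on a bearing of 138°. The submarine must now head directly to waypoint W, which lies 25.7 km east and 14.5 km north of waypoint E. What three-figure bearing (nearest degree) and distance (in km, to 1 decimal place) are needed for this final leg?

Leg 1 (085°, 2.9 km): east 2.9 sin 85° = 2.89, north 2.9 cos 85° = 0.25
Leg 2 (138°, 11.4 km): east 11.4 sin 138° = 7.63, north 11.4 cos 138° = -8.47
Current position: (10.52, -8.22). Target: (25.7, 14.5). Remaining: Δeast = 15.18, Δnorth = 22.72.
Bearing = atan2(15.18, 22.72) mod 360° = 33.75°; distance = √((15.18)² + (22.72)²) = 27.325 km.

034°, 27.3 km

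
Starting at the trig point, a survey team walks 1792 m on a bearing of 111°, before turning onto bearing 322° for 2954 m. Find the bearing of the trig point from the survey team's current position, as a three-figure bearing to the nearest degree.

175°

Leg 1 (111°, 1792 m): east 1792 sin 111° = 1672.98, north 1792 cos 111° = -642.20
Leg 2 (322°, 2954 m): east 2954 sin 322° = -1818.66, north 2954 cos 322° = 2327.78
Net displacement: -145.69 east, 1685.59 north. Direction back to start is (145.69, -1685.59): bearing = atan2(145.69, -1685.59) mod 360° = 175.06° ≈ 175°.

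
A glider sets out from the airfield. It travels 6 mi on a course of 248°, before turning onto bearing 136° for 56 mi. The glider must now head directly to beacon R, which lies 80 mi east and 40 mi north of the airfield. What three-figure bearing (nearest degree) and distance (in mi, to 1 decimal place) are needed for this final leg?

029°, 94.8 mi

Leg 1 (248°, 6 mi): east 6 sin 248° = -5.56, north 6 cos 248° = -2.25
Leg 2 (136°, 56 mi): east 56 sin 136° = 38.90, north 56 cos 136° = -40.28
Current position: (33.34, -42.53). Target: (80, 40). Remaining: Δeast = 46.66, Δnorth = 82.53.
Bearing = atan2(46.66, 82.53) mod 360° = 29.48°; distance = √((46.66)² + (82.53)²) = 94.809 mi.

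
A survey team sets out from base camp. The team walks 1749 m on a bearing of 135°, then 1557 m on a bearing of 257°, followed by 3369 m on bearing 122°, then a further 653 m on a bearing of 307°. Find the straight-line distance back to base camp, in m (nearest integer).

3619 m

Leg 1 (135°, 1749 m): east 1749 sin 135° = 1236.73, north 1749 cos 135° = -1236.73
Leg 2 (257°, 1557 m): east 1557 sin 257° = -1517.09, north 1557 cos 257° = -350.25
Leg 3 (122°, 3369 m): east 3369 sin 122° = 2857.07, north 3369 cos 122° = -1785.30
Leg 4 (307°, 653 m): east 653 sin 307° = -521.51, north 653 cos 307° = 392.99
Net: 2055.20 east, -2979.29 north. Distance = √((2055.20)² + (-2979.29)²) = 3619.396 m.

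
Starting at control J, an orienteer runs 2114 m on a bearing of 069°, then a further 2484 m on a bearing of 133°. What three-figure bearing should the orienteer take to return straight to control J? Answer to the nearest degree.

284°

Leg 1 (069°, 2114 m): east 2114 sin 69° = 1973.59, north 2114 cos 69° = 757.59
Leg 2 (133°, 2484 m): east 2484 sin 133° = 1816.68, north 2484 cos 133° = -1694.08
Net displacement: 3790.27 east, -936.49 north. Direction back to start is (-3790.27, 936.49): bearing = atan2(-3790.27, 936.49) mod 360° = 283.88° ≈ 284°.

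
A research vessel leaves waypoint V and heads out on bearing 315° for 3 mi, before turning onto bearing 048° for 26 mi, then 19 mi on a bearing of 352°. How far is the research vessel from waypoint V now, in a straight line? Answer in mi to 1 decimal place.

Leg 1 (315°, 3 mi): east 3 sin 315° = -2.12, north 3 cos 315° = 2.12
Leg 2 (048°, 26 mi): east 26 sin 48° = 19.32, north 26 cos 48° = 17.40
Leg 3 (352°, 19 mi): east 19 sin 352° = -2.64, north 19 cos 352° = 18.82
Net: 14.56 east, 38.33 north. Distance = √((14.56)² + (38.33)²) = 41.004 mi.

41.0 mi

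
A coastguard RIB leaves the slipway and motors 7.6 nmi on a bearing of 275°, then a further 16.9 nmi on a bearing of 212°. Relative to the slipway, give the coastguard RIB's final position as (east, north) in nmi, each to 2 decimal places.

Leg 1 (275°, 7.6 nmi): east 7.6 sin 275° = -7.57, north 7.6 cos 275° = 0.66
Leg 2 (212°, 16.9 nmi): east 16.9 sin 212° = -8.96, north 16.9 cos 212° = -14.33
Summing: -16.53 nmi east, -13.67 nmi north → (-16.53, -13.67).

(-16.53, -13.67)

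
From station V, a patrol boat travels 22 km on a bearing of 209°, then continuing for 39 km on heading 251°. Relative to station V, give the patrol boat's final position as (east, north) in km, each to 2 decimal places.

(-47.54, -31.94)

Leg 1 (209°, 22 km): east 22 sin 209° = -10.67, north 22 cos 209° = -19.24
Leg 2 (251°, 39 km): east 39 sin 251° = -36.88, north 39 cos 251° = -12.70
Summing: -47.54 km east, -31.94 km north → (-47.54, -31.94).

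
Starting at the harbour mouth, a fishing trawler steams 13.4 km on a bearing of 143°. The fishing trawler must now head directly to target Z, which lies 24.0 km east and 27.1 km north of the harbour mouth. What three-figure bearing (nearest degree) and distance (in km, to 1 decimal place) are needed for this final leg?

023°, 41.0 km

Leg 1 (143°, 13.4 km): east 13.4 sin 143° = 8.06, north 13.4 cos 143° = -10.70
Current position: (8.06, -10.70). Target: (24.0, 27.1). Remaining: Δeast = 15.94, Δnorth = 37.80.
Bearing = atan2(15.94, 37.80) mod 360° = 22.86°; distance = √((15.94)² + (37.80)²) = 41.023 km.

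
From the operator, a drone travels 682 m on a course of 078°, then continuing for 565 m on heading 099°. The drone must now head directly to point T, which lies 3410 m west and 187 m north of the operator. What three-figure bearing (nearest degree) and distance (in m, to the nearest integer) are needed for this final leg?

Leg 1 (078°, 682 m): east 682 sin 78° = 667.10, north 682 cos 78° = 141.80
Leg 2 (099°, 565 m): east 565 sin 99° = 558.04, north 565 cos 99° = -88.39
Current position: (1225.14, 53.41). Target: (-3410, 187). Remaining: Δeast = -4635.14, Δnorth = 133.59.
Bearing = atan2(-4635.14, 133.59) mod 360° = 271.65°; distance = √((-4635.14)² + (133.59)²) = 4637.065 m.

272°, 4637 m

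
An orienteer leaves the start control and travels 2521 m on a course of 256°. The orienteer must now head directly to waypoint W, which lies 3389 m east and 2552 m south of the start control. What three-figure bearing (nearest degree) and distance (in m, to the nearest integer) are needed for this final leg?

108°, 6150 m

Leg 1 (256°, 2521 m): east 2521 sin 256° = -2446.12, north 2521 cos 256° = -609.89
Current position: (-2446.12, -609.89). Target: (3389, -2552). Remaining: Δeast = 5835.12, Δnorth = -1942.11.
Bearing = atan2(5835.12, -1942.11) mod 360° = 108.41°; distance = √((5835.12)² + (-1942.11)²) = 6149.828 m.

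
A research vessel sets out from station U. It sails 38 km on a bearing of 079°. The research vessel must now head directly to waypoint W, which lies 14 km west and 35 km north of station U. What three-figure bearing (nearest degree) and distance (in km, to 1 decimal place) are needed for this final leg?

Leg 1 (079°, 38 km): east 38 sin 79° = 37.30, north 38 cos 79° = 7.25
Current position: (37.30, 7.25). Target: (-14, 35). Remaining: Δeast = -51.30, Δnorth = 27.75.
Bearing = atan2(-51.30, 27.75) mod 360° = 298.41°; distance = √((-51.30)² + (27.75)²) = 58.326 km.

298°, 58.3 km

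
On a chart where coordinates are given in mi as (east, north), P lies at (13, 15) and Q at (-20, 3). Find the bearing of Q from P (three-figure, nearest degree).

Δeast = -20 − 13 = -33.00; Δnorth = 3 − 15 = -12.00.
Bearing = atan2(Δeast, Δnorth) mod 360° = 250.02° ≈ 250°.

250°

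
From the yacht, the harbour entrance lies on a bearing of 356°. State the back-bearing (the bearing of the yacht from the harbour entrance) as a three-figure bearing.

Back-bearing = 356° − 180° = 176°.

176°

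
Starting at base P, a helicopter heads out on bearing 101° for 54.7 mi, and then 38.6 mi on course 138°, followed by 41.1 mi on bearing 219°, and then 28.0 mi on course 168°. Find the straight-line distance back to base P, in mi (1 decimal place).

Leg 1 (101°, 54.7 mi): east 54.7 sin 101° = 53.70, north 54.7 cos 101° = -10.44
Leg 2 (138°, 38.6 mi): east 38.6 sin 138° = 25.83, north 38.6 cos 138° = -28.69
Leg 3 (219°, 41.1 mi): east 41.1 sin 219° = -25.87, north 41.1 cos 219° = -31.94
Leg 4 (168°, 28.0 mi): east 28.0 sin 168° = 5.82, north 28.0 cos 168° = -27.39
Net: 59.48 east, -98.45 north. Distance = √((59.48)² + (-98.45)²) = 115.024 mi.

115.0 mi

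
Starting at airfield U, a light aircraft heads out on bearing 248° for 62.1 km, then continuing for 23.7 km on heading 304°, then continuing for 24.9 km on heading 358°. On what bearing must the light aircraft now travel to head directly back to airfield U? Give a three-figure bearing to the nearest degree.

Leg 1 (248°, 62.1 km): east 62.1 sin 248° = -57.58, north 62.1 cos 248° = -23.26
Leg 2 (304°, 23.7 km): east 23.7 sin 304° = -19.65, north 23.7 cos 304° = 13.25
Leg 3 (358°, 24.9 km): east 24.9 sin 358° = -0.87, north 24.9 cos 358° = 24.88
Net displacement: -78.10 east, 14.87 north. Direction back to start is (78.10, -14.87): bearing = atan2(78.10, -14.87) mod 360° = 100.78° ≈ 101°.

101°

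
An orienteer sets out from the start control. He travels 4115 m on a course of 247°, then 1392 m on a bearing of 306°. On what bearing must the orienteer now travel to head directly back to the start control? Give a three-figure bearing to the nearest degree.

081°

Leg 1 (247°, 4115 m): east 4115 sin 247° = -3787.88, north 4115 cos 247° = -1607.86
Leg 2 (306°, 1392 m): east 1392 sin 306° = -1126.15, north 1392 cos 306° = 818.20
Net displacement: -4914.03 east, -789.66 north. Direction back to start is (4914.03, 789.66): bearing = atan2(4914.03, 789.66) mod 360° = 80.87° ≈ 081°.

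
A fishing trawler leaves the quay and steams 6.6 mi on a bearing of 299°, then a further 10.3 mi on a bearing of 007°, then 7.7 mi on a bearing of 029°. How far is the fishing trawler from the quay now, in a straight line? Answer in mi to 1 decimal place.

Leg 1 (299°, 6.6 mi): east 6.6 sin 299° = -5.77, north 6.6 cos 299° = 3.20
Leg 2 (007°, 10.3 mi): east 10.3 sin 7° = 1.26, north 10.3 cos 7° = 10.22
Leg 3 (029°, 7.7 mi): east 7.7 sin 29° = 3.73, north 7.7 cos 29° = 6.73
Net: -0.78 east, 20.16 north. Distance = √((-0.78)² + (20.16)²) = 20.173 mi.

20.2 mi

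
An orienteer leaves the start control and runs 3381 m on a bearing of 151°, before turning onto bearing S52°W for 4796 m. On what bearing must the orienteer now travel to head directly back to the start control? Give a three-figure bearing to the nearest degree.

Leg 1 (151°, 3381 m): east 3381 sin 151° = 1639.14, north 3381 cos 151° = -2957.09
Leg 2 (S52°W, 4796 m): east 4796 sin 232° = -3779.30, north 4796 cos 232° = -2952.71
Net displacement: -2140.16 east, -5909.80 north. Direction back to start is (2140.16, 5909.80): bearing = atan2(2140.16, 5909.80) mod 360° = 19.91° ≈ 020°.

020°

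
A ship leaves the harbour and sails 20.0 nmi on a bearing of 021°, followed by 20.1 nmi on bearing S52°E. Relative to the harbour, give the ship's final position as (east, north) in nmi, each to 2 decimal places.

Leg 1 (021°, 20.0 nmi): east 20.0 sin 21° = 7.17, north 20.0 cos 21° = 18.67
Leg 2 (S52°E, 20.1 nmi): east 20.1 sin 128° = 15.84, north 20.1 cos 128° = -12.37
Summing: 23.01 nmi east, 6.30 nmi north → (23.01, 6.30).

(23.01, 6.30)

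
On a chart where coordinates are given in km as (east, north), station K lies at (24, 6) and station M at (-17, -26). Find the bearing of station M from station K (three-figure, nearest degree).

232°

Δeast = -17 − 24 = -41.00; Δnorth = -26 − 6 = -32.00.
Bearing = atan2(Δeast, Δnorth) mod 360° = 232.03° ≈ 232°.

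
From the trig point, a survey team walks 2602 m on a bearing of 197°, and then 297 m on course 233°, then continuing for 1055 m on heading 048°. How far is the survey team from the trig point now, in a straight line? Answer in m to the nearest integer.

Leg 1 (197°, 2602 m): east 2602 sin 197° = -760.75, north 2602 cos 197° = -2488.30
Leg 2 (233°, 297 m): east 297 sin 233° = -237.19, north 297 cos 233° = -178.74
Leg 3 (048°, 1055 m): east 1055 sin 48° = 784.02, north 1055 cos 48° = 705.93
Net: -213.93 east, -1961.11 north. Distance = √((-213.93)² + (-1961.11)²) = 1972.745 m.

1973 m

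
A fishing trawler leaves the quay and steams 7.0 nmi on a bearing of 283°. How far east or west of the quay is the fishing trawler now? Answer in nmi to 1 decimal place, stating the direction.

6.8 nmi west

Leg 1 (283°, 7.0 nmi): east 7.0 sin 283° = -6.82, north 7.0 cos 283° = 1.57
Net east component: -6.82 nmi.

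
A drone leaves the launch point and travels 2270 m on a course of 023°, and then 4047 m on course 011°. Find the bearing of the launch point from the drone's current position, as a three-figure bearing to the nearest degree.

Leg 1 (023°, 2270 m): east 2270 sin 23° = 886.96, north 2270 cos 23° = 2089.55
Leg 2 (011°, 4047 m): east 4047 sin 11° = 772.20, north 4047 cos 11° = 3972.65
Net displacement: 1659.16 east, 6062.19 north. Direction back to start is (-1659.16, -6062.19): bearing = atan2(-1659.16, -6062.19) mod 360° = 195.31° ≈ 195°.

195°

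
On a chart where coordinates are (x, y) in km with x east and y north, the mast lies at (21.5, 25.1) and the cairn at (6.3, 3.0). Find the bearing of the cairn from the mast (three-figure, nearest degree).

215°

Δeast = 6.3 − 21.5 = -15.20; Δnorth = 3.0 − 25.1 = -22.10.
Bearing = atan2(Δeast, Δnorth) mod 360° = 214.52° ≈ 215°.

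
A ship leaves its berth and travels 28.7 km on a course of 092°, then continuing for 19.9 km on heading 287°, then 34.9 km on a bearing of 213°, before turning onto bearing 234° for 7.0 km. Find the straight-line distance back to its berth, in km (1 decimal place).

32.3 km

Leg 1 (092°, 28.7 km): east 28.7 sin 92° = 28.68, north 28.7 cos 92° = -1.00
Leg 2 (287°, 19.9 km): east 19.9 sin 287° = -19.03, north 19.9 cos 287° = 5.82
Leg 3 (213°, 34.9 km): east 34.9 sin 213° = -19.01, north 34.9 cos 213° = -29.27
Leg 4 (234°, 7.0 km): east 7.0 sin 234° = -5.66, north 7.0 cos 234° = -4.11
Net: -15.02 east, -28.57 north. Distance = √((-15.02)² + (-28.57)²) = 32.275 km.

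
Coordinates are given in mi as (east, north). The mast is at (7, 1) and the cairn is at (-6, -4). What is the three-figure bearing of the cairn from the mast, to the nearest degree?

Δeast = -6 − 7 = -13.00; Δnorth = -4 − 1 = -5.00.
Bearing = atan2(Δeast, Δnorth) mod 360° = 248.96° ≈ 249°.

249°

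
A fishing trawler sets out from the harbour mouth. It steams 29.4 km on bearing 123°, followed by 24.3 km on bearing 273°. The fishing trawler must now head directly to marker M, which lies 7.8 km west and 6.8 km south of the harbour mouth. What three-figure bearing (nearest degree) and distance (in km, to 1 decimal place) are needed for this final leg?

Leg 1 (123°, 29.4 km): east 29.4 sin 123° = 24.66, north 29.4 cos 123° = -16.01
Leg 2 (273°, 24.3 km): east 24.3 sin 273° = -24.27, north 24.3 cos 273° = 1.27
Current position: (0.39, -14.74). Target: (-7.8, -6.8). Remaining: Δeast = -8.19, Δnorth = 7.94.
Bearing = atan2(-8.19, 7.94) mod 360° = 314.11°; distance = √((-8.19)² + (7.94)²) = 11.408 km.

314°, 11.4 km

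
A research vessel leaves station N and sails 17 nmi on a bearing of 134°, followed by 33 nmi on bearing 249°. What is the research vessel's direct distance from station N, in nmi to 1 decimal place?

Leg 1 (134°, 17 nmi): east 17 sin 134° = 12.23, north 17 cos 134° = -11.81
Leg 2 (249°, 33 nmi): east 33 sin 249° = -30.81, north 33 cos 249° = -11.83
Net: -18.58 east, -23.64 north. Distance = √((-18.58)² + (-23.64)²) = 30.064 nmi.

30.1 nmi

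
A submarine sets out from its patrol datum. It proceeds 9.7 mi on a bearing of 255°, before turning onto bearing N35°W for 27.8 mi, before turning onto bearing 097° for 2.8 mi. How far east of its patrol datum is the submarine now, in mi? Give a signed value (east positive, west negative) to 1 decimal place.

-22.5 mi

Leg 1 (255°, 9.7 mi): east 9.7 sin 255° = -9.37, north 9.7 cos 255° = -2.51
Leg 2 (N35°W, 27.8 mi): east 27.8 sin 325° = -15.95, north 27.8 cos 325° = 22.77
Leg 3 (097°, 2.8 mi): east 2.8 sin 97° = 2.78, north 2.8 cos 97° = -0.34
Net east component: -22.54 mi.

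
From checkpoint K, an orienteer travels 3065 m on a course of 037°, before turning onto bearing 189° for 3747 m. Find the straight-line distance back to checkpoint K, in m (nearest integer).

Leg 1 (037°, 3065 m): east 3065 sin 37° = 1844.56, north 3065 cos 37° = 2447.82
Leg 2 (189°, 3747 m): east 3747 sin 189° = -586.16, north 3747 cos 189° = -3700.87
Net: 1258.40 east, -1253.05 north. Distance = √((1258.40)² + (-1253.05)²) = 1775.870 m.

1776 m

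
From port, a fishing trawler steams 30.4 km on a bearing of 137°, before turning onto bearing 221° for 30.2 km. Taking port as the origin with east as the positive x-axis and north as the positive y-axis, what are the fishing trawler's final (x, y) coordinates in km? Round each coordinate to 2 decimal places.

Leg 1 (137°, 30.4 km): east 30.4 sin 137° = 20.73, north 30.4 cos 137° = -22.23
Leg 2 (221°, 30.2 km): east 30.2 sin 221° = -19.81, north 30.2 cos 221° = -22.79
Summing: 0.92 km east, -45.03 km north → (0.92, -45.03).

(0.92, -45.03)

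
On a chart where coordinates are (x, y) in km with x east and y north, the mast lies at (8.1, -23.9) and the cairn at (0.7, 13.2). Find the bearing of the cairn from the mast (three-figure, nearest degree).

Δeast = 0.7 − 8.1 = -7.40; Δnorth = 13.2 − -23.9 = 37.10.
Bearing = atan2(Δeast, Δnorth) mod 360° = 348.72° ≈ 349°.

349°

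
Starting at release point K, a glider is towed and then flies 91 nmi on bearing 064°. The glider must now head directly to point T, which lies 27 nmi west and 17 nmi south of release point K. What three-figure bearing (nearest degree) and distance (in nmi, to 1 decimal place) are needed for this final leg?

Leg 1 (064°, 91 nmi): east 91 sin 64° = 81.79, north 91 cos 64° = 39.89
Current position: (81.79, 39.89). Target: (-27, -17). Remaining: Δeast = -108.79, Δnorth = -56.89.
Bearing = atan2(-108.79, -56.89) mod 360° = 242.39°; distance = √((-108.79)² + (-56.89)²) = 122.768 nmi.

242°, 122.8 nmi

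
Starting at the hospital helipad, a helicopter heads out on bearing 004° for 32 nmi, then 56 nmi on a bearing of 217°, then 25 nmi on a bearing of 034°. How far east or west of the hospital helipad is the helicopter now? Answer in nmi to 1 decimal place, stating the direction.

Leg 1 (004°, 32 nmi): east 32 sin 4° = 2.23, north 32 cos 4° = 31.92
Leg 2 (217°, 56 nmi): east 56 sin 217° = -33.70, north 56 cos 217° = -44.72
Leg 3 (034°, 25 nmi): east 25 sin 34° = 13.98, north 25 cos 34° = 20.73
Net east component: -17.49 nmi.

17.5 nmi west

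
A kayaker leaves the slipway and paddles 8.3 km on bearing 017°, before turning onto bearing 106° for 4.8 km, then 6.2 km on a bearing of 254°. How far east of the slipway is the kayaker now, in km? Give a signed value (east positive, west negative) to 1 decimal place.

Leg 1 (017°, 8.3 km): east 8.3 sin 17° = 2.43, north 8.3 cos 17° = 7.94
Leg 2 (106°, 4.8 km): east 4.8 sin 106° = 4.61, north 4.8 cos 106° = -1.32
Leg 3 (254°, 6.2 km): east 6.2 sin 254° = -5.96, north 6.2 cos 254° = -1.71
Net east component: 1.08 km.

1.1 km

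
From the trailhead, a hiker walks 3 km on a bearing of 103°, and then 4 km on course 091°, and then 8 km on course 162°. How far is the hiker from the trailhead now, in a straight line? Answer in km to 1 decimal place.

12.6 km

Leg 1 (103°, 3 km): east 3 sin 103° = 2.92, north 3 cos 103° = -0.67
Leg 2 (091°, 4 km): east 4 sin 91° = 4.00, north 4 cos 91° = -0.07
Leg 3 (162°, 8 km): east 8 sin 162° = 2.47, north 8 cos 162° = -7.61
Net: 9.39 east, -8.35 north. Distance = √((9.39)² + (-8.35)²) = 12.571 km.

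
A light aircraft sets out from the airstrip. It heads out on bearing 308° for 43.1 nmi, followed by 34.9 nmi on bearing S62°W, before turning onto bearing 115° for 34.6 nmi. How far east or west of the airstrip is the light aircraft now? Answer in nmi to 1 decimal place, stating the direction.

Leg 1 (308°, 43.1 nmi): east 43.1 sin 308° = -33.96, north 43.1 cos 308° = 26.54
Leg 2 (S62°W, 34.9 nmi): east 34.9 sin 242° = -30.81, north 34.9 cos 242° = -16.38
Leg 3 (115°, 34.6 nmi): east 34.6 sin 115° = 31.36, north 34.6 cos 115° = -14.62
Net east component: -33.42 nmi.

33.4 nmi west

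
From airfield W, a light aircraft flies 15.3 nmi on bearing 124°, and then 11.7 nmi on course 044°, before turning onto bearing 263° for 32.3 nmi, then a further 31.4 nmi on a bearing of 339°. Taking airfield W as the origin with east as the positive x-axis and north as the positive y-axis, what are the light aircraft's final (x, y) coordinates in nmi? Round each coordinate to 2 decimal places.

(-22.50, 25.24)

Leg 1 (124°, 15.3 nmi): east 15.3 sin 124° = 12.68, north 15.3 cos 124° = -8.56
Leg 2 (044°, 11.7 nmi): east 11.7 sin 44° = 8.13, north 11.7 cos 44° = 8.42
Leg 3 (263°, 32.3 nmi): east 32.3 sin 263° = -32.06, north 32.3 cos 263° = -3.94
Leg 4 (339°, 31.4 nmi): east 31.4 sin 339° = -11.25, north 31.4 cos 339° = 29.31
Summing: -22.50 nmi east, 25.24 nmi north → (-22.50, 25.24).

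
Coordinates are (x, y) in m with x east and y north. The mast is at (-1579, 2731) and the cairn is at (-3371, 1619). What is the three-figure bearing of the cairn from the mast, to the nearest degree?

Δeast = -3371 − -1579 = -1792.00; Δnorth = 1619 − 2731 = -1112.00.
Bearing = atan2(Δeast, Δnorth) mod 360° = 238.18° ≈ 238°.

238°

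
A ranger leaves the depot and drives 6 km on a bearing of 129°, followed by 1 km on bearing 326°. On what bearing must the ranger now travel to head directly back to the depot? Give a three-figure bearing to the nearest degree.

Leg 1 (129°, 6 km): east 6 sin 129° = 4.66, north 6 cos 129° = -3.78
Leg 2 (326°, 1 km): east 1 sin 326° = -0.56, north 1 cos 326° = 0.83
Net displacement: 4.10 east, -2.95 north. Direction back to start is (-4.10, 2.95): bearing = atan2(-4.10, 2.95) mod 360° = 305.68° ≈ 306°.

306°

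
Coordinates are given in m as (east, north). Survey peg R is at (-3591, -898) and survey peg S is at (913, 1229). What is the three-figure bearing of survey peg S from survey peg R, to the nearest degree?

065°

Δeast = 913 − -3591 = 4504.00; Δnorth = 1229 − -898 = 2127.00.
Bearing = atan2(Δeast, Δnorth) mod 360° = 64.72° ≈ 065°.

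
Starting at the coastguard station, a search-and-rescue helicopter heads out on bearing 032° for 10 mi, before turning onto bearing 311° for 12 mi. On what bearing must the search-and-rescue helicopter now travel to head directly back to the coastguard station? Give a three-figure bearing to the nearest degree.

Leg 1 (032°, 10 mi): east 10 sin 32° = 5.30, north 10 cos 32° = 8.48
Leg 2 (311°, 12 mi): east 12 sin 311° = -9.06, north 12 cos 311° = 7.87
Net displacement: -3.76 east, 16.35 north. Direction back to start is (3.76, -16.35): bearing = atan2(3.76, -16.35) mod 360° = 167.06° ≈ 167°.

167°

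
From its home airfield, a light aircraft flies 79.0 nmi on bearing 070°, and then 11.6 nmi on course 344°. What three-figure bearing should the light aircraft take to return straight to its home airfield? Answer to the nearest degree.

Leg 1 (070°, 79.0 nmi): east 79.0 sin 70° = 74.24, north 79.0 cos 70° = 27.02
Leg 2 (344°, 11.6 nmi): east 11.6 sin 344° = -3.20, north 11.6 cos 344° = 11.15
Net displacement: 71.04 east, 38.17 north. Direction back to start is (-71.04, -38.17): bearing = atan2(-71.04, -38.17) mod 360° = 241.75° ≈ 242°.

242°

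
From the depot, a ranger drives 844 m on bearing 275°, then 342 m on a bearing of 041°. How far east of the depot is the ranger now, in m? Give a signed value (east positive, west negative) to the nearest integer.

-616 m

Leg 1 (275°, 844 m): east 844 sin 275° = -840.79, north 844 cos 275° = 73.56
Leg 2 (041°, 342 m): east 342 sin 41° = 224.37, north 342 cos 41° = 258.11
Net east component: -616.42 m.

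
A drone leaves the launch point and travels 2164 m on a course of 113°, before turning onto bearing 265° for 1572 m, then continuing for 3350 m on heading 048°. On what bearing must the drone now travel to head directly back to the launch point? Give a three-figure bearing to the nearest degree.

247°

Leg 1 (113°, 2164 m): east 2164 sin 113° = 1991.97, north 2164 cos 113° = -845.54
Leg 2 (265°, 1572 m): east 1572 sin 265° = -1566.02, north 1572 cos 265° = -137.01
Leg 3 (048°, 3350 m): east 3350 sin 48° = 2489.54, north 3350 cos 48° = 2241.59
Net displacement: 2915.49 east, 1259.04 north. Direction back to start is (-2915.49, -1259.04): bearing = atan2(-2915.49, -1259.04) mod 360° = 246.64° ≈ 247°.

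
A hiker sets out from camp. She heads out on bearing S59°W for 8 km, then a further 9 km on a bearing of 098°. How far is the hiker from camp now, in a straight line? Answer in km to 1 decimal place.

Leg 1 (S59°W, 8 km): east 8 sin 239° = -6.86, north 8 cos 239° = -4.12
Leg 2 (098°, 9 km): east 9 sin 98° = 8.91, north 9 cos 98° = -1.25
Net: 2.06 east, -5.37 north. Distance = √((2.06)² + (-5.37)²) = 5.752 km.

5.8 km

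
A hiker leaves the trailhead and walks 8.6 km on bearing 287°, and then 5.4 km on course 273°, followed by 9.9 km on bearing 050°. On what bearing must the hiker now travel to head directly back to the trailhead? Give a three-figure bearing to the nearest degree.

Leg 1 (287°, 8.6 km): east 8.6 sin 287° = -8.22, north 8.6 cos 287° = 2.51
Leg 2 (273°, 5.4 km): east 5.4 sin 273° = -5.39, north 5.4 cos 273° = 0.28
Leg 3 (050°, 9.9 km): east 9.9 sin 50° = 7.58, north 9.9 cos 50° = 6.36
Net displacement: -6.03 east, 9.16 north. Direction back to start is (6.03, -9.16): bearing = atan2(6.03, -9.16) mod 360° = 146.63° ≈ 147°.

147°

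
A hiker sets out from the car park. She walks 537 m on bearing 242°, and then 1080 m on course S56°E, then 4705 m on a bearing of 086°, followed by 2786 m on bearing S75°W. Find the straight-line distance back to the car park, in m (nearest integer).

Leg 1 (242°, 537 m): east 537 sin 242° = -474.14, north 537 cos 242° = -252.11
Leg 2 (S56°E, 1080 m): east 1080 sin 124° = 895.36, north 1080 cos 124° = -603.93
Leg 3 (086°, 4705 m): east 4705 sin 86° = 4693.54, north 4705 cos 86° = 328.20
Leg 4 (S75°W, 2786 m): east 2786 sin 255° = -2691.07, north 2786 cos 255° = -721.07
Net: 2423.69 east, -1248.90 north. Distance = √((2423.69)² + (-1248.90)²) = 2726.538 m.

2727 m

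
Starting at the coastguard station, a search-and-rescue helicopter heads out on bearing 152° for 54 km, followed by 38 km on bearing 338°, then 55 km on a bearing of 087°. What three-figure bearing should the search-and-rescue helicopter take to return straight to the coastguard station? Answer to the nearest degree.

Leg 1 (152°, 54 km): east 54 sin 152° = 25.35, north 54 cos 152° = -47.68
Leg 2 (338°, 38 km): east 38 sin 338° = -14.24, north 38 cos 338° = 35.23
Leg 3 (087°, 55 km): east 55 sin 87° = 54.92, north 55 cos 87° = 2.88
Net displacement: 66.04 east, -9.57 north. Direction back to start is (-66.04, 9.57): bearing = atan2(-66.04, 9.57) mod 360° = 278.24° ≈ 278°.

278°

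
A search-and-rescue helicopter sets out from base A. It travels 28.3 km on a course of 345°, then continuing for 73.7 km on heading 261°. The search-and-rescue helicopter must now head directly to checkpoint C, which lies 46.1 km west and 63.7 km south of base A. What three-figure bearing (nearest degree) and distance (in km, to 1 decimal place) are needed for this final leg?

157°, 86.5 km

Leg 1 (345°, 28.3 km): east 28.3 sin 345° = -7.32, north 28.3 cos 345° = 27.34
Leg 2 (261°, 73.7 km): east 73.7 sin 261° = -72.79, north 73.7 cos 261° = -11.53
Current position: (-80.12, 15.81). Target: (-46.1, -63.7). Remaining: Δeast = 34.02, Δnorth = -79.51.
Bearing = atan2(34.02, -79.51) mod 360° = 156.84°; distance = √((34.02)² + (-79.51)²) = 86.478 km.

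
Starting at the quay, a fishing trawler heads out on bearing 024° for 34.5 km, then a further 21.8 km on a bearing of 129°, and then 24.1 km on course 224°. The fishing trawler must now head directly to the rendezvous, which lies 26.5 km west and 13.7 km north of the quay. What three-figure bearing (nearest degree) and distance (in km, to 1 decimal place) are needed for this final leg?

Leg 1 (024°, 34.5 km): east 34.5 sin 24° = 14.03, north 34.5 cos 24° = 31.52
Leg 2 (129°, 21.8 km): east 21.8 sin 129° = 16.94, north 21.8 cos 129° = -13.72
Leg 3 (224°, 24.1 km): east 24.1 sin 224° = -16.74, north 24.1 cos 224° = -17.34
Current position: (14.23, 0.46). Target: (-26.5, 13.7). Remaining: Δeast = -40.73, Δnorth = 13.24.
Bearing = atan2(-40.73, 13.24) mod 360° = 288.00°; distance = √((-40.73)² + (13.24)²) = 42.830 km.

288°, 42.8 km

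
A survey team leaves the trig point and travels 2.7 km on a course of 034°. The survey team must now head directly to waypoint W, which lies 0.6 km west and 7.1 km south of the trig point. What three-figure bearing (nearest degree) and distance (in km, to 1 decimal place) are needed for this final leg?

193°, 9.6 km

Leg 1 (034°, 2.7 km): east 2.7 sin 34° = 1.51, north 2.7 cos 34° = 2.24
Current position: (1.51, 2.24). Target: (-0.6, -7.1). Remaining: Δeast = -2.11, Δnorth = -9.34.
Bearing = atan2(-2.11, -9.34) mod 360° = 192.73°; distance = √((-2.11)² + (-9.34)²) = 9.574 km.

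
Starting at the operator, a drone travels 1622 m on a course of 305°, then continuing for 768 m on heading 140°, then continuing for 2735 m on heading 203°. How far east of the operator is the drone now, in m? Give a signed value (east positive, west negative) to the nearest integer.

Leg 1 (305°, 1622 m): east 1622 sin 305° = -1328.66, north 1622 cos 305° = 930.34
Leg 2 (140°, 768 m): east 768 sin 140° = 493.66, north 768 cos 140° = -588.32
Leg 3 (203°, 2735 m): east 2735 sin 203° = -1068.65, north 2735 cos 203° = -2517.58
Net east component: -1903.65 m.

-1904 m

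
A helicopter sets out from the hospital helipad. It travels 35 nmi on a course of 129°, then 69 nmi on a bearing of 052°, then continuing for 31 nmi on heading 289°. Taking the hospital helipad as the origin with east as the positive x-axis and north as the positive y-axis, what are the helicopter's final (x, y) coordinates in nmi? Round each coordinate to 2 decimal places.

Leg 1 (129°, 35 nmi): east 35 sin 129° = 27.20, north 35 cos 129° = -22.03
Leg 2 (052°, 69 nmi): east 69 sin 52° = 54.37, north 69 cos 52° = 42.48
Leg 3 (289°, 31 nmi): east 31 sin 289° = -29.31, north 31 cos 289° = 10.09
Summing: 52.26 nmi east, 30.55 nmi north → (52.26, 30.55).

(52.26, 30.55)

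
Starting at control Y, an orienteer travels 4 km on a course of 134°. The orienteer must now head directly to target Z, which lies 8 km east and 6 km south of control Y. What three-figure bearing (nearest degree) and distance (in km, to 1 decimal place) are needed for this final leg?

122°, 6.1 km

Leg 1 (134°, 4 km): east 4 sin 134° = 2.88, north 4 cos 134° = -2.78
Current position: (2.88, -2.78). Target: (8, -6). Remaining: Δeast = 5.12, Δnorth = -3.22.
Bearing = atan2(5.12, -3.22) mod 360° = 122.16°; distance = √((5.12)² + (-3.22)²) = 6.051 km.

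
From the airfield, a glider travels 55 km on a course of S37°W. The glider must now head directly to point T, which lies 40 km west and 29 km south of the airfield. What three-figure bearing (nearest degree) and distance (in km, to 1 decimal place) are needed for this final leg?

335°, 16.4 km

Leg 1 (S37°W, 55 km): east 55 sin 217° = -33.10, north 55 cos 217° = -43.92
Current position: (-33.10, -43.92). Target: (-40, -29). Remaining: Δeast = -6.90, Δnorth = 14.92.
Bearing = atan2(-6.90, 14.92) mod 360° = 335.19°; distance = √((-6.90)² + (14.92)²) = 16.443 km.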